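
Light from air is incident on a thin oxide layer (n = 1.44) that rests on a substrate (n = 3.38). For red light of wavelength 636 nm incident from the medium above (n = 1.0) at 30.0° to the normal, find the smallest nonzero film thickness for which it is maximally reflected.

235 nm

Top surface (1.0 → 1.44): reflection off a higher-index medium gives a half-wave phase shift.
Ray reflecting at the bottom interface goes from n = 1.44 toward n = 3.38: a half-wave phase shift.
The two reflections carry the same phase change, so no net offset.
With no net inversion, constructive interference in reflection requires 2 n t cos θ_r = m λ.
Snell's law: 1.0 sin 30.0° = 1.44 sin θ_r → sin θ_r = 0.347, cos θ_r = 0.938.
Minimum nonzero at m = 1: t = λ / (2 n cos θ_r) = 636 / (2 × 1.44 × 0.938) = 235 nm.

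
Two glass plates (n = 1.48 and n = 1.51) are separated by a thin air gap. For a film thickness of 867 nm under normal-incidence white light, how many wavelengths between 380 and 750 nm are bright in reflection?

3

Ray reflecting at the top interface goes from n = 1.48 toward n = 1.0: no phase shift.
At the lower boundary (n = 1.0 to n = 1.51) the reflected ray undergoes a half-wave phase shift.
The two reflections differ by half a wavelength.
For strong reflection here: 2 n t = (m + ½) λ.
λ = 2 n t / (m + ½) = 1734 / (m + ½) nm.
m=1: 1156 nm (IR); m=2: 694 nm (visible); m=3: 495 nm (visible); m=4: 385 nm (visible); m=5: 315 nm (UV).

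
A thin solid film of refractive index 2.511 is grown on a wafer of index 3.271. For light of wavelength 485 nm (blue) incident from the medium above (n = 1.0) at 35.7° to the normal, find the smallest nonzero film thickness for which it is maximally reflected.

Top surface (1.0 → 2.511): reflection off a higher-index medium gives a half-wave phase shift.
Ray reflecting at the bottom interface goes from n = 2.511 toward n = 3.271: a half-wave phase shift.
The two reflections carry the same phase change, so no net offset.
For bright reflection here: 2 n t cos θ_r = m λ.
Snell's law: 1.0 sin 35.7° = 2.511 sin θ_r → sin θ_r = 0.232, cos θ_r = 0.973.
Minimum nonzero at m = 1: t = λ / (2 n cos θ_r) = 485 / (2 × 2.511 × 0.973) = 99.3 nm.

99.3 nm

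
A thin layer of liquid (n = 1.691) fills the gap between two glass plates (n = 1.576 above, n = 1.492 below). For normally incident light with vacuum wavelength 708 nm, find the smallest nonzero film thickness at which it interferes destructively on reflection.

Top surface (1.576 → 1.691): reflection off a higher-index medium gives a half-wave phase shift.
Bottom surface (1.691 → 1.492): reflection off a lower-index medium gives no phase shift.
Net: one phase inversion between the two reflected rays.
For weak reflection here: 2 n t = m λ.
Minimum nonzero at m = 1: t = λ / (2 n) = 708 / (2 × 1.691) = 209 nm.

209 nm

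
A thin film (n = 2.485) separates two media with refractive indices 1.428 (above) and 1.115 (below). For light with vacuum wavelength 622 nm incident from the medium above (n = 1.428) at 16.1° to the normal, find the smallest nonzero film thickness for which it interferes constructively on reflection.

63.4 nm

Top surface (1.428 → 2.485): reflection off a higher-index medium gives a half-wave phase shift.
Bottom surface (2.485 → 1.115): reflection off a lower-index medium gives no phase shift.
The two reflections differ by half a wavelength.
So the condition for constructive reflection is 2 n t cos θ_r = (m + ½) λ.
Snell's law: 1.428 sin 16.1° = 2.485 sin θ_r → sin θ_r = 0.159, cos θ_r = 0.987.
Minimum at m = 0: t = λ / (4 n cos θ_r) = 622 / (4 × 2.485 × 0.987) = 63.4 nm.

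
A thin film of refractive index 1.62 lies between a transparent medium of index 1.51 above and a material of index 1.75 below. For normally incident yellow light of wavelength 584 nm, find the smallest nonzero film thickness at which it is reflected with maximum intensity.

At the upper boundary (n = 1.51 to n = 1.62) the reflected ray undergoes a half-wave phase shift.
Ray reflecting at the bottom interface goes from n = 1.62 toward n = 1.75: a half-wave phase shift.
Zero or two π shifts → no net half-wave offset.
So the condition for constructive reflection is 2 n t = m λ.
Minimum nonzero at m = 1: t = λ / (2 n) = 584 / (2 × 1.62) = 180 nm.

180 nm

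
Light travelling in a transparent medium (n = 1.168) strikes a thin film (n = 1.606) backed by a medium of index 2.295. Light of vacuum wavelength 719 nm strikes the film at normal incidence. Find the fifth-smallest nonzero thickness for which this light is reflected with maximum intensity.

1119 nm

At the upper boundary (n = 1.168 to n = 1.606) the reflected ray undergoes a half-wave phase shift.
Ray reflecting at the bottom interface goes from n = 1.606 toward n = 2.295: a half-wave phase shift.
Zero or two π shifts → no net half-wave offset.
For maximum reflection here: 2 n t = m λ.
The fifth-smallest nonzero thickness corresponds to m = 5: t = m λ / (2 n) = 5.00 × 719 / (2 × 1.606) = 1119 nm.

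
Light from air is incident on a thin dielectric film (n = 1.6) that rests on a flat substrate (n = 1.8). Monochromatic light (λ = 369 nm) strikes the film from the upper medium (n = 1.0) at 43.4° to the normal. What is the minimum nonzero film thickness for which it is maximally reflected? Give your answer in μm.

Ray reflecting at the top interface goes from n = 1.0 toward n = 1.6: a half-wave phase shift.
At the lower boundary (n = 1.6 to n = 1.8) the reflected ray undergoes a half-wave phase shift.
The two reflections carry the same phase change, so no net offset.
For strong reflection here: 2 n t cos θ_r = m λ.
Snell's law: 1.0 sin 43.4° = 1.6 sin θ_r → sin θ_r = 0.429, cos θ_r = 0.903.
Minimum nonzero at m = 1: t = λ / (2 n cos θ_r) = 369 / (2 × 1.6 × 0.903) = 128 nm.

0.128 μm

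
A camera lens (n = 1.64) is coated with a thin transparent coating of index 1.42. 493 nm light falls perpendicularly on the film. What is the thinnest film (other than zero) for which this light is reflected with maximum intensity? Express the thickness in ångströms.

Top surface (1.0 → 1.42): reflection off a higher-index medium gives a half-wave phase shift.
Ray reflecting at the bottom interface goes from n = 1.42 toward n = 1.64: a half-wave phase shift.
Zero or two π shifts → no net half-wave offset.
So the condition for constructive reflection is 2 n t = m λ.
Minimum nonzero at m = 1: t = λ / (2 n) = 493 / (2 × 1.42) = 174 nm.

1736 Å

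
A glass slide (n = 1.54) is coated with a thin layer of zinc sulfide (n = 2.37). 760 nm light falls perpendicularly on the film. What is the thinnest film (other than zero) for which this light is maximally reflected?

Ray reflecting at the top interface goes from n = 1.0 toward n = 2.37: a half-wave phase shift.
Bottom surface (2.37 → 1.54): reflection off a lower-index medium gives no phase shift.
The two reflections differ by half a wavelength.
For bright reflection here: 2 n t = (m + ½) λ.
Minimum at m = 0: t = λ / (4 n) = 760 / (4 × 2.37) = 80.2 nm.

80.2 nm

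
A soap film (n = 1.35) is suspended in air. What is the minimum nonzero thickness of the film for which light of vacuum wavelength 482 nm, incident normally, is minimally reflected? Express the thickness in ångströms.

Top surface (1.0 → 1.35): reflection off a higher-index medium gives a half-wave phase shift.
Ray reflecting at the bottom interface goes from n = 1.35 toward n = 1.0: no phase shift.
Exactly one π shift → a net half-wave offset.
So the condition for destructive reflection is 2 n t = m λ.
Minimum nonzero at m = 1: t = λ / (2 n) = 482 / (2 × 1.35) = 179 nm.

1785 Å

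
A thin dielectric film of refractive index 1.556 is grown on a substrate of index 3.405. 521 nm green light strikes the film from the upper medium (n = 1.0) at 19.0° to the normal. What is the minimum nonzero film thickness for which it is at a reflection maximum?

Ray reflecting at the top interface goes from n = 1.0 toward n = 1.556: a half-wave phase shift.
Bottom surface (1.556 → 3.405): reflection off a higher-index medium gives a half-wave phase shift.
Net: no relative phase inversion (both shifts match).
With no net inversion, constructive interference in reflection requires 2 n t cos θ_r = m λ.
Snell's law: 1.0 sin 19.0° = 1.556 sin θ_r → sin θ_r = 0.209, cos θ_r = 0.978.
Minimum nonzero at m = 1: t = λ / (2 n cos θ_r) = 521 / (2 × 1.556 × 0.978) = 171 nm.

171 nm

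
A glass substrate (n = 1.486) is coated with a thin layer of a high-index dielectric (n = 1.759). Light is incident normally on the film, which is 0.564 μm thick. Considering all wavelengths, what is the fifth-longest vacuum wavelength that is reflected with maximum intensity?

Ray reflecting at the top interface goes from n = 1.0 toward n = 1.759: a half-wave phase shift.
Ray reflecting at the bottom interface goes from n = 1.759 toward n = 1.486: no phase shift.
The two reflections differ by half a wavelength.
With one net inversion, constructive interference in reflection requires 2 n t = (m + ½) λ.
λ = 2 n t / (m + ½). The fifth-longest wavelength is m = 4: λ = 2 × 1.759 × 564 / 4.50 = 441 nm.

441 nm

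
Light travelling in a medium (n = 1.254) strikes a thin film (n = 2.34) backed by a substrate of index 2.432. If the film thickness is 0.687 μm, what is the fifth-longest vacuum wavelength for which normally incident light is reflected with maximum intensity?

643 nm

Ray reflecting at the top interface goes from n = 1.254 toward n = 2.34: a half-wave phase shift.
Bottom surface (2.34 → 2.432): reflection off a higher-index medium gives a half-wave phase shift.
Zero or two π shifts → no net half-wave offset.
For maximum reflection here: 2 n t = m λ.
λ = 2 n t / m. The fifth-longest wavelength is m = 5: λ = 2 × 2.34 × 687 / 5.00 = 643 nm.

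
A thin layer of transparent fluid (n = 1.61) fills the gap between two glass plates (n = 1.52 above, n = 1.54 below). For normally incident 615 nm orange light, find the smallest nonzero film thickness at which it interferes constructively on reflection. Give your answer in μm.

0.0955 μm

Top surface (1.52 → 1.61): reflection off a higher-index medium gives a half-wave phase shift.
Bottom surface (1.61 → 1.54): reflection off a lower-index medium gives no phase shift.
Exactly one π shift → a net half-wave offset.
With one net inversion, constructive interference in reflection requires 2 n t = (m + ½) λ.
Minimum at m = 0: t = λ / (4 n) = 615 / (4 × 1.61) = 95.5 nm.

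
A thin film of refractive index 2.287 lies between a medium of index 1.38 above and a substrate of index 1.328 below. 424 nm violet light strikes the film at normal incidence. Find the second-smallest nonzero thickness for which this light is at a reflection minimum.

At the upper boundary (n = 1.38 to n = 2.287) the reflected ray undergoes a half-wave phase shift.
Bottom surface (2.287 → 1.328): reflection off a lower-index medium gives no phase shift.
The two reflections differ by half a wavelength.
For minimum reflection here: 2 n t = m λ.
The second-smallest nonzero thickness corresponds to m = 2: t = m λ / (2 n) = 2.00 × 424 / (2 × 2.287) = 185 nm.

185 nm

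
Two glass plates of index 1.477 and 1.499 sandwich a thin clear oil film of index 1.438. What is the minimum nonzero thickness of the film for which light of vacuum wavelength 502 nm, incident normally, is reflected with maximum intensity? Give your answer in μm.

0.0873 μm

At the upper boundary (n = 1.477 to n = 1.438) the reflected ray undergoes no phase shift.
At the lower boundary (n = 1.438 to n = 1.499) the reflected ray undergoes a half-wave phase shift.
The two reflections differ by half a wavelength.
For bright reflection here: 2 n t = (m + ½) λ.
Minimum at m = 0: t = λ / (4 n) = 502 / (4 × 1.438) = 87.3 nm.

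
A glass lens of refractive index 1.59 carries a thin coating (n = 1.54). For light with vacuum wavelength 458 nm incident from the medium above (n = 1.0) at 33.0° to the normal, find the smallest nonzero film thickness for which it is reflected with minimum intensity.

Ray reflecting at the top interface goes from n = 1.0 toward n = 1.54: a half-wave phase shift.
At the lower boundary (n = 1.54 to n = 1.59) the reflected ray undergoes a half-wave phase shift.
Net: no relative phase inversion (both shifts match).
For weak reflection here: 2 n t cos θ_r = (m + ½) λ.
Snell's law: 1.0 sin 33.0° = 1.54 sin θ_r → sin θ_r = 0.354, cos θ_r = 0.935.
Minimum at m = 0: t = λ / (4 n cos θ_r) = 458 / (4 × 1.54 × 0.935) = 79.5 nm.

79.5 nm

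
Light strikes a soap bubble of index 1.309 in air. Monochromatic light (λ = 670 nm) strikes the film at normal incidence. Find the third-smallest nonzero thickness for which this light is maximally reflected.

At the upper boundary (n = 1.0 to n = 1.309) the reflected ray undergoes a half-wave phase shift.
At the lower boundary (n = 1.309 to n = 1.0) the reflected ray undergoes no phase shift.
The two reflections differ by half a wavelength.
With one net inversion, constructive interference in reflection requires 2 n t = (m + ½) λ.
The third-smallest nonzero thickness corresponds to m = 2: t = (m + ½) λ / (2 n) = 2.50 × 670 / (2 × 1.309) = 640 nm.

640 nm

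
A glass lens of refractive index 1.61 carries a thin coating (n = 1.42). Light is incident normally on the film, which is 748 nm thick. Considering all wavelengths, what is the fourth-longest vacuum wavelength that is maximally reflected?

531 nm

At the upper boundary (n = 1.0 to n = 1.42) the reflected ray undergoes a half-wave phase shift.
At the lower boundary (n = 1.42 to n = 1.61) the reflected ray undergoes a half-wave phase shift.
Net: no relative phase inversion (both shifts match).
For bright reflection here: 2 n t = m λ.
λ = 2 n t / m. The fourth-longest wavelength is m = 4: λ = 2 × 1.42 × 748 / 4.00 = 531 nm.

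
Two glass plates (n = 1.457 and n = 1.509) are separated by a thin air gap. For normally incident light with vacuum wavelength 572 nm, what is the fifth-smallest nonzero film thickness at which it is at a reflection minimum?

1430 nm

Ray reflecting at the top interface goes from n = 1.457 toward n = 1.0: no phase shift.
At the lower boundary (n = 1.0 to n = 1.509) the reflected ray undergoes a half-wave phase shift.
Net: one phase inversion between the two reflected rays.
With one net inversion, destructive interference in reflection requires 2 n t = m λ.
The fifth-smallest nonzero thickness corresponds to m = 5: t = m λ / (2 n) = 5.00 × 572 / (2 × 1.0) = 1430 nm.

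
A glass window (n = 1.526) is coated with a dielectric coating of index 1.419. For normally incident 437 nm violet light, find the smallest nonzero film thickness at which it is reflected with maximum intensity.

154 nm

Ray reflecting at the top interface goes from n = 1.0 toward n = 1.419: a half-wave phase shift.
Ray reflecting at the bottom interface goes from n = 1.419 toward n = 1.526: a half-wave phase shift.
Net: no relative phase inversion (both shifts match).
For strong reflection here: 2 n t = m λ.
Minimum nonzero at m = 1: t = λ / (2 n) = 437 / (2 × 1.419) = 154 nm.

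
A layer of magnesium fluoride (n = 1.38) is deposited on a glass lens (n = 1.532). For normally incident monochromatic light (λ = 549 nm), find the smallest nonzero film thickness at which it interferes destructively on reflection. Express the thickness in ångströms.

At the upper boundary (n = 1.0 to n = 1.38) the reflected ray undergoes a half-wave phase shift.
At the lower boundary (n = 1.38 to n = 1.532) the reflected ray undergoes a half-wave phase shift.
The two reflections carry the same phase change, so no net offset.
With no net inversion, destructive interference in reflection requires 2 n t = (m + ½) λ.
Minimum at m = 0: t = λ / (4 n) = 549 / (4 × 1.38) = 99.5 nm.

995 Å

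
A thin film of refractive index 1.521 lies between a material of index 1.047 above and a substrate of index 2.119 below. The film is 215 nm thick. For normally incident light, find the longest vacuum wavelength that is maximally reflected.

At the upper boundary (n = 1.047 to n = 1.521) the reflected ray undergoes a half-wave phase shift.
Bottom surface (1.521 → 2.119): reflection off a higher-index medium gives a half-wave phase shift.
Zero or two π shifts → no net half-wave offset.
For strong reflection here: 2 n t = m λ.
λ = 2 n t / m. The longest wavelength is m = 1: λ = 2 × 1.521 × 215 / 1.00 = 654 nm.

654 nm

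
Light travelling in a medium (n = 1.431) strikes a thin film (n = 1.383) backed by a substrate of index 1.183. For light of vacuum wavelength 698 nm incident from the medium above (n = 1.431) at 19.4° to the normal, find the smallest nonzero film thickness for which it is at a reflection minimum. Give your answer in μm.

At the upper boundary (n = 1.431 to n = 1.383) the reflected ray undergoes no phase shift.
At the lower boundary (n = 1.383 to n = 1.183) the reflected ray undergoes no phase shift.
Net: no relative phase inversion (both shifts match).
With no net inversion, destructive interference in reflection requires 2 n t cos θ_r = (m + ½) λ.
Snell's law: 1.431 sin 19.4° = 1.383 sin θ_r → sin θ_r = 0.344, cos θ_r = 0.939.
Minimum at m = 0: t = λ / (4 n cos θ_r) = 698 / (4 × 1.383 × 0.939) = 134 nm.

0.134 μm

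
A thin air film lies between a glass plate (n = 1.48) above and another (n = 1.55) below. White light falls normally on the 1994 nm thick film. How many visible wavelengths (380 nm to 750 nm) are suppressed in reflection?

At the upper boundary (n = 1.48 to n = 1.0) the reflected ray undergoes no phase shift.
At the lower boundary (n = 1.0 to n = 1.55) the reflected ray undergoes a half-wave phase shift.
Net: one phase inversion between the two reflected rays.
With one net inversion, destructive interference in reflection requires 2 n t = m λ.
λ = 2 n t / m = 3988 / m nm.
m=5: 798 nm (IR); m=6: 665 nm (visible); m=7: 570 nm (visible); m=8: 499 nm (visible); m=9: 443 nm (visible); m=10: 399 nm (visible); m=11: 363 nm (UV).

5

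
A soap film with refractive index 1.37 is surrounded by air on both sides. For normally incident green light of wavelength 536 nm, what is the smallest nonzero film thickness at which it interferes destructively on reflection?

196 nm

At the upper boundary (n = 1.0 to n = 1.37) the reflected ray undergoes a half-wave phase shift.
Bottom surface (1.37 → 1.0): reflection off a lower-index medium gives no phase shift.
Net: one phase inversion between the two reflected rays.
So the condition for destructive reflection is 2 n t = m λ.
The smallest nonzero thickness corresponds to m = 1: t = m λ / (2 n) = 1.00 × 536 / (2 × 1.37) = 196 nm.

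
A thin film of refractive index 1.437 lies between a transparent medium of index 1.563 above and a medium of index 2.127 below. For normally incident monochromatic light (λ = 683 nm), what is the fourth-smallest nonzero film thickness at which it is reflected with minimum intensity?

Ray reflecting at the top interface goes from n = 1.563 toward n = 1.437: no phase shift.
Ray reflecting at the bottom interface goes from n = 1.437 toward n = 2.127: a half-wave phase shift.
Net: one phase inversion between the two reflected rays.
With one net inversion, destructive interference in reflection requires 2 n t = m λ.
The fourth-smallest nonzero thickness corresponds to m = 4: t = m λ / (2 n) = 4.00 × 683 / (2 × 1.437) = 951 nm.

951 nm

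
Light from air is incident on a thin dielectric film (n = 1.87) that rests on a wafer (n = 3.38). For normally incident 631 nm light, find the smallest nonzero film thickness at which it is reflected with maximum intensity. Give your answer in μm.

Top surface (1.0 → 1.87): reflection off a higher-index medium gives a half-wave phase shift.
Ray reflecting at the bottom interface goes from n = 1.87 toward n = 3.38: a half-wave phase shift.
Net: no relative phase inversion (both shifts match).
So the condition for constructive reflection is 2 n t = m λ.
Minimum nonzero at m = 1: t = λ / (2 n) = 631 / (2 × 1.87) = 169 nm.

0.169 μm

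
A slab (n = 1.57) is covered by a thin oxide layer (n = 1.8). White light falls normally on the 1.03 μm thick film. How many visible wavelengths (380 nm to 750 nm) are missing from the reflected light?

At the upper boundary (n = 1.0 to n = 1.8) the reflected ray undergoes a half-wave phase shift.
At the lower boundary (n = 1.8 to n = 1.57) the reflected ray undergoes no phase shift.
Net: one phase inversion between the two reflected rays.
So the condition for destructive reflection is 2 n t = m λ.
λ = 2 n t / m = 3708 / m nm.
m=4: 927 nm (IR); m=5: 742 nm (visible); m=6: 618 nm (visible); m=7: 530 nm (visible); m=8: 464 nm (visible); m=9: 412 nm (visible); m=10: 371 nm (UV).

5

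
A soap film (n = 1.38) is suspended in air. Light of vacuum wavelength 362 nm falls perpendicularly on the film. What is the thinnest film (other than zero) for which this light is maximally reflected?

65.6 nm

At the upper boundary (n = 1.0 to n = 1.38) the reflected ray undergoes a half-wave phase shift.
At the lower boundary (n = 1.38 to n = 1.0) the reflected ray undergoes no phase shift.
The two reflections differ by half a wavelength.
For bright reflection here: 2 n t = (m + ½) λ.
Minimum at m = 0: t = λ / (4 n) = 362 / (4 × 1.38) = 65.6 nm.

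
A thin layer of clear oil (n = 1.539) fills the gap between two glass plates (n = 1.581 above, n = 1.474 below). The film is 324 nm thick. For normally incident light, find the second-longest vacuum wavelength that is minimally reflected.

At the upper boundary (n = 1.581 to n = 1.539) the reflected ray undergoes no phase shift.
Ray reflecting at the bottom interface goes from n = 1.539 toward n = 1.474: no phase shift.
Zero or two π shifts → no net half-wave offset.
With no net inversion, destructive interference in reflection requires 2 n t = (m + ½) λ.
λ = 2 n t / (m + ½). The second-longest wavelength is m = 1: λ = 2 × 1.539 × 324 / 1.50 = 665 nm.

665 nm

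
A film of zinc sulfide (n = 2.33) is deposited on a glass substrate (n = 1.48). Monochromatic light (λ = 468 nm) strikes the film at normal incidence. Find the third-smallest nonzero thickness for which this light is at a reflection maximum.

Top surface (1.0 → 2.33): reflection off a higher-index medium gives a half-wave phase shift.
At the lower boundary (n = 2.33 to n = 1.48) the reflected ray undergoes no phase shift.
Exactly one π shift → a net half-wave offset.
With one net inversion, constructive interference in reflection requires 2 n t = (m + ½) λ.
The third-smallest nonzero thickness corresponds to m = 2: t = (m + ½) λ / (2 n) = 2.50 × 468 / (2 × 2.33) = 251 nm.

251 nm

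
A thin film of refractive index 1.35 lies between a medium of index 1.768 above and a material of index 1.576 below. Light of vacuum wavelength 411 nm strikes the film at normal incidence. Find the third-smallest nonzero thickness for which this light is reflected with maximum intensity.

Ray reflecting at the top interface goes from n = 1.768 toward n = 1.35: no phase shift.
Bottom surface (1.35 → 1.576): reflection off a higher-index medium gives a half-wave phase shift.
Exactly one π shift → a net half-wave offset.
So the condition for constructive reflection is 2 n t = (m + ½) λ.
The third-smallest nonzero thickness corresponds to m = 2: t = (m + ½) λ / (2 n) = 2.50 × 411 / (2 × 1.35) = 381 nm.

381 nm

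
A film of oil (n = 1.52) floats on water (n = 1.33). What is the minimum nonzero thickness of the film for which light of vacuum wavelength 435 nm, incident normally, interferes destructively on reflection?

143 nm

At the upper boundary (n = 1.0 to n = 1.52) the reflected ray undergoes a half-wave phase shift.
At the lower boundary (n = 1.52 to n = 1.33) the reflected ray undergoes no phase shift.
Exactly one π shift → a net half-wave offset.
So the condition for destructive reflection is 2 n t = m λ.
Minimum nonzero at m = 1: t = λ / (2 n) = 435 / (2 × 1.52) = 143 nm.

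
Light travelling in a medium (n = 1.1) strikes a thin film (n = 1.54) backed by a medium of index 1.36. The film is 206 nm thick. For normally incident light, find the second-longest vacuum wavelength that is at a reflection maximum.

423 nm

Top surface (1.1 → 1.54): reflection off a higher-index medium gives a half-wave phase shift.
Ray reflecting at the bottom interface goes from n = 1.54 toward n = 1.36: no phase shift.
Exactly one π shift → a net half-wave offset.
With one net inversion, constructive interference in reflection requires 2 n t = (m + ½) λ.
λ = 2 n t / (m + ½). The second-longest wavelength is m = 1: λ = 2 × 1.54 × 206 / 1.50 = 423 nm.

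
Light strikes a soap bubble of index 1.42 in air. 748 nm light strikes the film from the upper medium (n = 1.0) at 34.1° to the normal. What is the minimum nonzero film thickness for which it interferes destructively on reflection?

Top surface (1.0 → 1.42): reflection off a higher-index medium gives a half-wave phase shift.
At the lower boundary (n = 1.42 to n = 1.0) the reflected ray undergoes no phase shift.
Net: one phase inversion between the two reflected rays.
So the condition for destructive reflection is 2 n t cos θ_r = m λ.
Snell's law: 1.0 sin 34.1° = 1.42 sin θ_r → sin θ_r = 0.395, cos θ_r = 0.919.
Minimum nonzero at m = 1: t = λ / (2 n cos θ_r) = 748 / (2 × 1.42 × 0.919) = 287 nm.

287 nm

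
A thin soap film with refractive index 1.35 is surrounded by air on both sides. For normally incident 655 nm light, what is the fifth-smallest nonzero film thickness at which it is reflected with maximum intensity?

1092 nm

Ray reflecting at the top interface goes from n = 1.0 toward n = 1.35: a half-wave phase shift.
Ray reflecting at the bottom interface goes from n = 1.35 toward n = 1.0: no phase shift.
Exactly one π shift → a net half-wave offset.
So the condition for constructive reflection is 2 n t = (m + ½) λ.
The fifth-smallest nonzero thickness corresponds to m = 4: t = (m + ½) λ / (2 n) = 4.50 × 655 / (2 × 1.35) = 1092 nm.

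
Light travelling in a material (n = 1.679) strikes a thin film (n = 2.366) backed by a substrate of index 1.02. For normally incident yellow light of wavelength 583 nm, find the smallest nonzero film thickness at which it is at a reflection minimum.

123 nm

Ray reflecting at the top interface goes from n = 1.679 toward n = 2.366: a half-wave phase shift.
Ray reflecting at the bottom interface goes from n = 2.366 toward n = 1.02: no phase shift.
Net: one phase inversion between the two reflected rays.
With one net inversion, destructive interference in reflection requires 2 n t = m λ.
Minimum nonzero at m = 1: t = λ / (2 n) = 583 / (2 × 2.366) = 123 nm.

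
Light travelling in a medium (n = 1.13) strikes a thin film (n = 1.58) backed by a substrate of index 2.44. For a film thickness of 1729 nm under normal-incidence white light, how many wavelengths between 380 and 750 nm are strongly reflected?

Top surface (1.13 → 1.58): reflection off a higher-index medium gives a half-wave phase shift.
Bottom surface (1.58 → 2.44): reflection off a higher-index medium gives a half-wave phase shift.
Zero or two π shifts → no net half-wave offset.
With no net inversion, constructive interference in reflection requires 2 n t = m λ.
λ = 2 n t / m = 5464 / m nm.
m=7: 781 nm (IR); m=8: 683 nm (visible); m=9: 607 nm (visible); m=10: 546 nm (visible); m=11: 497 nm (visible); m=12: 455 nm (visible); m=13: 420 nm (visible); m=14: 390 nm (visible); m=15: 364 nm (UV).

7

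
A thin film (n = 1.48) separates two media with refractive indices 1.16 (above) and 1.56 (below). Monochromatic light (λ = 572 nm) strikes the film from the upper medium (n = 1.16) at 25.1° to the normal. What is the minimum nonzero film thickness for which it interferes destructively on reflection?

Ray reflecting at the top interface goes from n = 1.16 toward n = 1.48: a half-wave phase shift.
Bottom surface (1.48 → 1.56): reflection off a higher-index medium gives a half-wave phase shift.
Net: no relative phase inversion (both shifts match).
So the condition for destructive reflection is 2 n t cos θ_r = (m + ½) λ.
Snell's law: 1.16 sin 25.1° = 1.48 sin θ_r → sin θ_r = 0.332, cos θ_r = 0.943.
Minimum at m = 0: t = λ / (4 n cos θ_r) = 572 / (4 × 1.48 × 0.943) = 102 nm.

102 nm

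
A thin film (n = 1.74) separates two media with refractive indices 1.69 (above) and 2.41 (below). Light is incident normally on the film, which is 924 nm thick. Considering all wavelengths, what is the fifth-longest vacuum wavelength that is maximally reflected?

Top surface (1.69 → 1.74): reflection off a higher-index medium gives a half-wave phase shift.
At the lower boundary (n = 1.74 to n = 2.41) the reflected ray undergoes a half-wave phase shift.
The two reflections carry the same phase change, so no net offset.
For maximum reflection here: 2 n t = m λ.
λ = 2 n t / m. The fifth-longest wavelength is m = 5: λ = 2 × 1.74 × 924 / 5.00 = 643 nm.

643 nm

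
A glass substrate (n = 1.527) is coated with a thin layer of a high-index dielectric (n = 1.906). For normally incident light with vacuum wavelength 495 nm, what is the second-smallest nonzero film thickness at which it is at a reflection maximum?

Top surface (1.0 → 1.906): reflection off a higher-index medium gives a half-wave phase shift.
At the lower boundary (n = 1.906 to n = 1.527) the reflected ray undergoes no phase shift.
Net: one phase inversion between the two reflected rays.
For maximum reflection here: 2 n t = (m + ½) λ.
The second-smallest nonzero thickness corresponds to m = 1: t = (m + ½) λ / (2 n) = 1.50 × 495 / (2 × 1.906) = 195 nm.

195 nm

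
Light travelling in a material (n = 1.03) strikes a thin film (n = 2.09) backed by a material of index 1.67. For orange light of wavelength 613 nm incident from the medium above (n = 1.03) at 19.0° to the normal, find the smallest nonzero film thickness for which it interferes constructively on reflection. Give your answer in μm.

At the upper boundary (n = 1.03 to n = 2.09) the reflected ray undergoes a half-wave phase shift.
Bottom surface (2.09 → 1.67): reflection off a lower-index medium gives no phase shift.
The two reflections differ by half a wavelength.
With one net inversion, constructive interference in reflection requires 2 n t cos θ_r = (m + ½) λ.
Snell's law: 1.03 sin 19.0° = 2.09 sin θ_r → sin θ_r = 0.160, cos θ_r = 0.987.
Minimum at m = 0: t = λ / (4 n cos θ_r) = 613 / (4 × 2.09 × 0.987) = 74.3 nm.

0.0743 μm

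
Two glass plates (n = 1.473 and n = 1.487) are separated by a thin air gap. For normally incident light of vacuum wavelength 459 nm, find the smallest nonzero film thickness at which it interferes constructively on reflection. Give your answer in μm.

Ray reflecting at the top interface goes from n = 1.473 toward n = 1.0: no phase shift.
Bottom surface (1.0 → 1.487): reflection off a higher-index medium gives a half-wave phase shift.
The two reflections differ by half a wavelength.
With one net inversion, constructive interference in reflection requires 2 n t = (m + ½) λ.
Minimum at m = 0: t = λ / (4 n) = 459 / (4 × 1.0) = 115 nm.

0.115 μm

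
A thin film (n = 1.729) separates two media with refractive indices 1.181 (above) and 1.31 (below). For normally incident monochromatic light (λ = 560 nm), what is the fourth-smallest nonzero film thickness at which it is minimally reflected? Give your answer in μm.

At the upper boundary (n = 1.181 to n = 1.729) the reflected ray undergoes a half-wave phase shift.
Bottom surface (1.729 → 1.31): reflection off a lower-index medium gives no phase shift.
The two reflections differ by half a wavelength.
For dark reflection here: 2 n t = m λ.
The fourth-smallest nonzero thickness corresponds to m = 4: t = m λ / (2 n) = 4.00 × 560 / (2 × 1.729) = 648 nm.

0.648 μm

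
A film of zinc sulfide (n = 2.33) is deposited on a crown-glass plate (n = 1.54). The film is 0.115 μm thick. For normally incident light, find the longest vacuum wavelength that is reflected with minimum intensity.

Top surface (1.0 → 2.33): reflection off a higher-index medium gives a half-wave phase shift.
Ray reflecting at the bottom interface goes from n = 2.33 toward n = 1.54: no phase shift.
The two reflections differ by half a wavelength.
So the condition for destructive reflection is 2 n t = m λ.
λ = 2 n t / m. The longest wavelength is m = 1: λ = 2 × 2.33 × 115 / 1.00 = 536 nm.

536 nm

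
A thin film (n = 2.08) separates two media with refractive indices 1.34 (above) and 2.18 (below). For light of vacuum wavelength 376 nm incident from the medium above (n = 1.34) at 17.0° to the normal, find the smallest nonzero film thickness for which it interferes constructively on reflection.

92.0 nm

At the upper boundary (n = 1.34 to n = 2.08) the reflected ray undergoes a half-wave phase shift.
At the lower boundary (n = 2.08 to n = 2.18) the reflected ray undergoes a half-wave phase shift.
The two reflections carry the same phase change, so no net offset.
For strong reflection here: 2 n t cos θ_r = m λ.
Snell's law: 1.34 sin 17.0° = 2.08 sin θ_r → sin θ_r = 0.188, cos θ_r = 0.982.
Minimum nonzero at m = 1: t = λ / (2 n cos θ_r) = 376 / (2 × 2.08 × 0.982) = 92.0 nm.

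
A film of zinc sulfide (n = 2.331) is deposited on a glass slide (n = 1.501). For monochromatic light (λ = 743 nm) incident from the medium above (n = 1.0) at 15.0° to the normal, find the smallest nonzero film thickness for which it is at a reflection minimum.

At the upper boundary (n = 1.0 to n = 2.331) the reflected ray undergoes a half-wave phase shift.
Bottom surface (2.331 → 1.501): reflection off a lower-index medium gives no phase shift.
The two reflections differ by half a wavelength.
So the condition for destructive reflection is 2 n t cos θ_r = m λ.
Snell's law: 1.0 sin 15.0° = 2.331 sin θ_r → sin θ_r = 0.111, cos θ_r = 0.994.
Minimum nonzero at m = 1: t = λ / (2 n cos θ_r) = 743 / (2 × 2.331 × 0.994) = 160 nm.

160 nm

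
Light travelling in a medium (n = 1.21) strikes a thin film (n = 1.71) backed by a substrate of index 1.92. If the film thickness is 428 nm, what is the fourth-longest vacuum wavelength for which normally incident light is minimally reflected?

Top surface (1.21 → 1.71): reflection off a higher-index medium gives a half-wave phase shift.
At the lower boundary (n = 1.71 to n = 1.92) the reflected ray undergoes a half-wave phase shift.
The two reflections carry the same phase change, so no net offset.
With no net inversion, destructive interference in reflection requires 2 n t = (m + ½) λ.
λ = 2 n t / (m + ½). The fourth-longest wavelength is m = 3: λ = 2 × 1.71 × 428 / 3.50 = 418 nm.

418 nm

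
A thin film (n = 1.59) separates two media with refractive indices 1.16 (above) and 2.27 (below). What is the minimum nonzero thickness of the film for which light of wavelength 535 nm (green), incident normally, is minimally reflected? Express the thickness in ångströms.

Ray reflecting at the top interface goes from n = 1.16 toward n = 1.59: a half-wave phase shift.
Ray reflecting at the bottom interface goes from n = 1.59 toward n = 2.27: a half-wave phase shift.
The two reflections carry the same phase change, so no net offset.
With no net inversion, destructive interference in reflection requires 2 n t = (m + ½) λ.
Minimum at m = 0: t = λ / (4 n) = 535 / (4 × 1.59) = 84.1 nm.

841 Å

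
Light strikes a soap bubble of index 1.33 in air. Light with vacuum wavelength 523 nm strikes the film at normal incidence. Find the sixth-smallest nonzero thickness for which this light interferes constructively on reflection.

1081 nm

At the upper boundary (n = 1.0 to n = 1.33) the reflected ray undergoes a half-wave phase shift.
Ray reflecting at the bottom interface goes from n = 1.33 toward n = 1.0: no phase shift.
Exactly one π shift → a net half-wave offset.
So the condition for constructive reflection is 2 n t = (m + ½) λ.
The sixth-smallest nonzero thickness corresponds to m = 5: t = (m + ½) λ / (2 n) = 5.50 × 523 / (2 × 1.33) = 1081 nm.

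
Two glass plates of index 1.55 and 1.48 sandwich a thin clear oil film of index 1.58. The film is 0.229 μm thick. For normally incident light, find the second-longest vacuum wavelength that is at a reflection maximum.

Ray reflecting at the top interface goes from n = 1.55 toward n = 1.58: a half-wave phase shift.
At the lower boundary (n = 1.58 to n = 1.48) the reflected ray undergoes no phase shift.
The two reflections differ by half a wavelength.
With one net inversion, constructive interference in reflection requires 2 n t = (m + ½) λ.
λ = 2 n t / (m + ½). The second-longest wavelength is m = 1: λ = 2 × 1.58 × 229 / 1.50 = 482 nm.

482 nm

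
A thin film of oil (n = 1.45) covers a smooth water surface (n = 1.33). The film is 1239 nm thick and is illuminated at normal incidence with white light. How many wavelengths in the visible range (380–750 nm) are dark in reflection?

5

At the upper boundary (n = 1.0 to n = 1.45) the reflected ray undergoes a half-wave phase shift.
Bottom surface (1.45 → 1.33): reflection off a lower-index medium gives no phase shift.
Exactly one π shift → a net half-wave offset.
With one net inversion, destructive interference in reflection requires 2 n t = m λ.
λ = 2 n t / m = 3593 / m nm.
m=4: 898 nm (IR); m=5: 719 nm (visible); m=6: 599 nm (visible); m=7: 513 nm (visible); m=8: 449 nm (visible); m=9: 399 nm (visible); m=10: 359 nm (UV).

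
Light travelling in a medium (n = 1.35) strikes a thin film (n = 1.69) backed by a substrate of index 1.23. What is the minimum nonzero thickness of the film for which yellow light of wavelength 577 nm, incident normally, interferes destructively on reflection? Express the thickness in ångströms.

1707 Å

Top surface (1.35 → 1.69): reflection off a higher-index medium gives a half-wave phase shift.
Bottom surface (1.69 → 1.23): reflection off a lower-index medium gives no phase shift.
The two reflections differ by half a wavelength.
For minimum reflection here: 2 n t = m λ.
Minimum nonzero at m = 1: t = λ / (2 n) = 577 / (2 × 1.69) = 171 nm.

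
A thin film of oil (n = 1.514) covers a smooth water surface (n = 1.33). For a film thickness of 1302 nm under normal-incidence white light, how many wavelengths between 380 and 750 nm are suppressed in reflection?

5

Ray reflecting at the top interface goes from n = 1.0 toward n = 1.514: a half-wave phase shift.
Ray reflecting at the bottom interface goes from n = 1.514 toward n = 1.33: no phase shift.
The two reflections differ by half a wavelength.
With one net inversion, destructive interference in reflection requires 2 n t = m λ.
λ = 2 n t / m = 3942 / m nm.
m=5: 788 nm (IR); m=6: 657 nm (visible); m=7: 563 nm (visible); m=8: 493 nm (visible); m=9: 438 nm (visible); m=10: 394 nm (visible); m=11: 358 nm (UV).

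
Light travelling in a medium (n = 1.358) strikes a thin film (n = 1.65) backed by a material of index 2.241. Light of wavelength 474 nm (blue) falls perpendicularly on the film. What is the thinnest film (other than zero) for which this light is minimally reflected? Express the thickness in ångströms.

718 Å

Ray reflecting at the top interface goes from n = 1.358 toward n = 1.65: a half-wave phase shift.
At the lower boundary (n = 1.65 to n = 2.241) the reflected ray undergoes a half-wave phase shift.
Net: no relative phase inversion (both shifts match).
So the condition for destructive reflection is 2 n t = (m + ½) λ.
Minimum at m = 0: t = λ / (4 n) = 474 / (4 × 1.65) = 71.8 nm.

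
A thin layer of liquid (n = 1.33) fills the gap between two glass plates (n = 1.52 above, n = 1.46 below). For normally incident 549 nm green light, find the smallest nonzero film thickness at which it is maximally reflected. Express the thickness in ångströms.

Ray reflecting at the top interface goes from n = 1.52 toward n = 1.33: no phase shift.
Bottom surface (1.33 → 1.46): reflection off a higher-index medium gives a half-wave phase shift.
Exactly one π shift → a net half-wave offset.
For strong reflection here: 2 n t = (m + ½) λ.
Minimum at m = 0: t = λ / (4 n) = 549 / (4 × 1.33) = 103 nm.

1032 Å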